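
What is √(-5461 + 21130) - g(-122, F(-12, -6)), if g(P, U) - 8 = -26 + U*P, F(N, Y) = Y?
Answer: -714 + 3*√1741 ≈ -588.82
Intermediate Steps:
g(P, U) = -18 + P*U (g(P, U) = 8 + (-26 + U*P) = 8 + (-26 + P*U) = -18 + P*U)
√(-5461 + 21130) - g(-122, F(-12, -6)) = √(-5461 + 21130) - (-18 - 122*(-6)) = √15669 - (-18 + 732) = 3*√1741 - 1*714 = 3*√1741 - 714 = -714 + 3*√1741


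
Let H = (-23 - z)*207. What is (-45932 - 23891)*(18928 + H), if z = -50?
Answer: -1711850491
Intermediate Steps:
H = 5589 (H = (-23 - 1*(-50))*207 = (-23 + 50)*207 = 27*207 = 5589)
(-45932 - 23891)*(18928 + H) = (-45932 - 23891)*(18928 + 5589) = -69823*24517 = -1711850491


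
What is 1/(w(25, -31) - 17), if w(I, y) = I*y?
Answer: -1/792 ≈ -0.0012626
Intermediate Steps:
1/(w(25, -31) - 17) = 1/(25*(-31) - 17) = 1/(-775 - 17) = 1/(-792) = -1/792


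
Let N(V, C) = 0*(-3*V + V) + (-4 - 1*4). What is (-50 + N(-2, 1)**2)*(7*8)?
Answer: 784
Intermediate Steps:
N(V, C) = -8 (N(V, C) = 0*(-2*V) + (-4 - 4) = 0 - 8 = -8)
(-50 + N(-2, 1)**2)*(7*8) = (-50 + (-8)**2)*(7*8) = (-50 + 64)*56 = 14*56 = 784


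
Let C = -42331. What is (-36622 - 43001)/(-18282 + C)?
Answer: 79623/60613 ≈ 1.3136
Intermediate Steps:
(-36622 - 43001)/(-18282 + C) = (-36622 - 43001)/(-18282 - 42331) = -79623/(-60613) = -79623*(-1/60613) = 79623/60613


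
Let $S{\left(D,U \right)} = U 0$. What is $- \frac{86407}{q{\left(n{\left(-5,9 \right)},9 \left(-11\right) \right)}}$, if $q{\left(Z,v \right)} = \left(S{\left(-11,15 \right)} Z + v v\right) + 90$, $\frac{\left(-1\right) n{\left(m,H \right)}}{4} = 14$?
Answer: $- \frac{86407}{9891} \approx -8.7359$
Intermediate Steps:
$n{\left(m,H \right)} = -56$ ($n{\left(m,H \right)} = \left(-4\right) 14 = -56$)
$S{\left(D,U \right)} = 0$
$q{\left(Z,v \right)} = 90 + v^{2}$ ($q{\left(Z,v \right)} = \left(0 Z + v v\right) + 90 = \left(0 + v^{2}\right) + 90 = v^{2} + 90 = 90 + v^{2}$)
$- \frac{86407}{q{\left(n{\left(-5,9 \right)},9 \left(-11\right) \right)}} = - \frac{86407}{90 + \left(9 \left(-11\right)\right)^{2}} = - \frac{86407}{90 + \left(-99\right)^{2}} = - \frac{86407}{90 + 9801} = - \frac{86407}{9891}$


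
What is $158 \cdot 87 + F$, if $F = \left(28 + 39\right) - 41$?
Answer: $13772$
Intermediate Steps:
$F = 26$ ($F = 67 - 41 = 26$)
$158 \cdot 87 + F = 158 \cdot 87 + 26 = 13746 + 26 = 13772$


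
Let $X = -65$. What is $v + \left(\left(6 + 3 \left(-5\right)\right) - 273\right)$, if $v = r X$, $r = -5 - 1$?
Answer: $108$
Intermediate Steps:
$r = -6$ ($r = -5 - 1 = -6$)
$v = 390$ ($v = \left(-6\right) \left(-65\right) = 390$)
$v + \left(\left(6 + 3 \left(-5\right)\right) - 273\right) = 390 + \left(\left(6 + 3 \left(-5\right)\right) - 273\right) = 390 + \left(\left(6 - 15\right) - 273\right) = 390 - 282 = 108$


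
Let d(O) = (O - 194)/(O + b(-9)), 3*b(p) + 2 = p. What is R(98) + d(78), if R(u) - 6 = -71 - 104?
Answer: -38035/223 ≈ -170.56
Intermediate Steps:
b(p) = -⅔ + p/3
d(O) = (-194 + O)/(-11/3 + O) (d(O) = (O - 194)/(O + (-⅔ + (⅓)*(-9))) = (-194 + O)/(O + (-⅔ - 3)) = (-194 + O)/(O - 11/3) = (-194 + O)/(-11/3 + O))
R(u) = -169 (R(u) = 6 + (-71 - 104) = 6 - 175 = -169)
R(98) + d(78) = -169 + 3*(-194 + 78)/(-11 + 3*78) = -169 + 3*(-116)/(-11 + 234) = -169 + 3*(-116)/223 = -169 + 3*(1/223)*(-116) = -169 - 348/223 = -38035/223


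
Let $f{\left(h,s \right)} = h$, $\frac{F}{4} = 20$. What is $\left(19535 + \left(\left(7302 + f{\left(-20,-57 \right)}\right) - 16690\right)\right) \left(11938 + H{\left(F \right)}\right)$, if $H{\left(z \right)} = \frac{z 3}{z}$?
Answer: $120926507$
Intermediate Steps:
$F = 80$ ($F = 4 \cdot 20 = 80$)
$H{\left(z \right)} = 3$ ($H{\left(z \right)} = \frac{3 z}{z} = 3$)
$\left(19535 + \left(\left(7302 + f{\left(-20,-57 \right)}\right) - 16690\right)\right) \left(11938 + H{\left(F \right)}\right) = \left(19535 + \left(\left(7302 - 20\right) - 16690\right)\right) \left(11938 + 3\right) = \left(19535 + \left(7282 - 16690\right)\right) 11941 = \left(19535 - 9408\right) 11941 = 10127 \cdot 11941 = 120926507$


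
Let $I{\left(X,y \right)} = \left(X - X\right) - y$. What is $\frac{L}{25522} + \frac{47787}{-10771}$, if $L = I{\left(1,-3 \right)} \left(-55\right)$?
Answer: $- \frac{1221397029}{274897462} \approx -4.4431$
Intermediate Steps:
$I{\left(X,y \right)} = - y$ ($I{\left(X,y \right)} = 0 - y = - y$)
$L = -165$ ($L = \left(-1\right) \left(-3\right) \left(-55\right) = 3 \left(-55\right) = -165$)
$\frac{L}{25522} + \frac{47787}{-10771} = - \frac{165}{25522} + \frac{47787}{-10771} = \left(-165\right) \frac{1}{25522} + 47787 \left(- \frac{1}{10771}\right) = - \frac{165}{25522} - \frac{47787}{10771} = - \frac{1221397029}{274897462}$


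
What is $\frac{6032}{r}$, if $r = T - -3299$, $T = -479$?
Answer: $\frac{1508}{705} \approx 2.139$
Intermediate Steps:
$r = 2820$ ($r = -479 - -3299 = -479 + 3299 = 2820$)
$\frac{6032}{r} = \frac{6032}{2820} = 6032 \cdot \frac{1}{2820} = \frac{1508}{705}$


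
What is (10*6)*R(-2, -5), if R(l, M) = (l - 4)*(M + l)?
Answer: 2520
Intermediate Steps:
R(l, M) = (-4 + l)*(M + l)
(10*6)*R(-2, -5) = (10*6)*((-2)² - 4*(-5) - 4*(-2) - 5*(-2)) = 60*(4 + 20 + 8 + 10) = 60*42 = 2520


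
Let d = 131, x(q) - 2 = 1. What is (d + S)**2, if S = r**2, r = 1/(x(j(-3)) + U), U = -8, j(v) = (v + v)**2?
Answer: 10732176/625 ≈ 17171.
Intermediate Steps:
j(v) = 4*v**2 (j(v) = (2*v)**2 = 4*v**2)
x(q) = 3 (x(q) = 2 + 1 = 3)
r = -1/5 (r = 1/(3 - 8) = 1/(-5) = -1/5 ≈ -0.20000)
S = 1/25 (S = (-1/5)**2 = 1/25 ≈ 0.040000)
(d + S)**2 = (131 + 1/25)**2 = (3276/25)**2 = 10732176/625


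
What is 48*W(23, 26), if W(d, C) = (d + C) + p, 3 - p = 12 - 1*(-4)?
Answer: 1728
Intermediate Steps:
p = -13 (p = 3 - (12 - 1*(-4)) = 3 - (12 + 4) = 3 - 1*16 = 3 - 16 = -13)
W(d, C) = -13 + C + d (W(d, C) = (d + C) - 13 = (C + d) - 13 = -13 + C + d)
48*W(23, 26) = 48*(-13 + 26 + 23) = 48*36 = 1728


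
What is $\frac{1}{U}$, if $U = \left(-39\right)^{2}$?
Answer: $\frac{1}{1521} \approx 0.00065746$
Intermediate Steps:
$U = 1521$
$\frac{1}{U} = \frac{1}{1521}$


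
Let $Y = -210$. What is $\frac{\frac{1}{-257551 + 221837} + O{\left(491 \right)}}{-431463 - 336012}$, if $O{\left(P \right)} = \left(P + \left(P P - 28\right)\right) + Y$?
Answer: $- \frac{114920033}{365461362} \approx -0.31445$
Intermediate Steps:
$O{\left(P \right)} = -238 + P + P^{2}$ ($O{\left(P \right)} = \left(P + \left(P P - 28\right)\right) - 210 = \left(P + \left(P^{2} - 28\right)\right) - 210 = \left(P + \left(-28 + P^{2}\right)\right) - 210 = \left(-28 + P + P^{2}\right) - 210 = -238 + P + P^{2}$)
$\frac{\frac{1}{-257551 + 221837} + O{\left(491 \right)}}{-431463 - 336012} = \frac{\frac{1}{-257551 + 221837} + \left(-238 + 491 + 491^{2}\right)}{-431463 - 336012} = \frac{\frac{1}{-35714} + \left(-238 + 491 + 241081\right)}{-767475} = \left(- \frac{1}{35714} + 241334\right) \left(- \frac{1}{767475}\right) = \frac{8619002475}{35714} \left(- \frac{1}{767475}\right) = - \frac{114920033}{365461362}$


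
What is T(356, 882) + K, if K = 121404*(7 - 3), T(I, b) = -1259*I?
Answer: 37412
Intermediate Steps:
K = 485616 (K = 121404*4 = 485616)
T(356, 882) + K = -1259*356 + 485616 = -448204 + 485616 = 37412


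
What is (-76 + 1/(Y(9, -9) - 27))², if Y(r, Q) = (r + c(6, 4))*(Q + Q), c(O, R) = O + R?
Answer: 786522025/136161 ≈ 5776.4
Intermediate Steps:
Y(r, Q) = 2*Q*(10 + r) (Y(r, Q) = (r + (6 + 4))*(Q + Q) = (r + 10)*(2*Q) = (10 + r)*(2*Q) = 2*Q*(10 + r))
(-76 + 1/(Y(9, -9) - 27))² = (-76 + 1/(2*(-9)*(10 + 9) - 27))² = (-76 + 1/(2*(-9)*19 - 27))² = (-76 + 1/(-342 - 27))² = (-76 + 1/(-369))² = (-76 - 1/369)² = (-28045/369)² = 786522025/136161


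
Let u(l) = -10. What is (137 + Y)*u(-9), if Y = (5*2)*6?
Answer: -1970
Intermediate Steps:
Y = 60 (Y = 10*6 = 60)
(137 + Y)*u(-9) = (137 + 60)*(-10) = 197*(-10) = -1970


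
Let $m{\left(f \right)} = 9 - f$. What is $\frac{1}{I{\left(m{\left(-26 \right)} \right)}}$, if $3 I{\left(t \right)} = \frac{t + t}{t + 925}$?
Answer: $\frac{288}{7} \approx 41.143$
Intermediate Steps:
$I{\left(t \right)} = \frac{2 t}{3 \left(925 + t\right)}$ ($I{\left(t \right)} = \frac{\left(t + t\right) \frac{1}{t + 925}}{3} = \frac{2 t \frac{1}{925 + t}}{3} = \frac{2 t}{3 \left(925 + t\right)}$)
$\frac{1}{I{\left(m{\left(-26 \right)} \right)}} = \frac{1}{\frac{2}{3} \left(9 - -26\right) \frac{1}{925 + \left(9 - -26\right)}} = \frac{1}{\frac{2}{3} \left(9 + 26\right) \frac{1}{925 + \left(9 + 26\right)}} = \frac{1}{\frac{2}{3} \cdot 35 \frac{1}{925 + 35}} = \frac{1}{\frac{2}{3} \cdot 35 \cdot \frac{1}{960}} = \frac{1}{\frac{7}{288}} = \frac{288}{7}$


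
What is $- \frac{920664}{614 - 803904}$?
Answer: $\frac{460332}{401645} \approx 1.1461$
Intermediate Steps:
$- \frac{920664}{614 - 803904} = - \frac{920664}{-803290} = \left(-920664\right) \left(- \frac{1}{803290}\right) = \frac{460332}{401645}$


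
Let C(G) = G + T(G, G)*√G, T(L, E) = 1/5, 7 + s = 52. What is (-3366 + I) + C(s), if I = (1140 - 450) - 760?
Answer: -3391 + 3*√5/5 ≈ -3389.7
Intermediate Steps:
s = 45 (s = -7 + 52 = 45)
T(L, E) = ⅕
C(G) = G + √G/5
I = -70 (I = 690 - 760 = -70)
(-3366 + I) + C(s) = (-3366 - 70) + (45 + √45/5) = -3436 + (45 + (3*√5)/5) = -3436 + (45 + 3*√5/5) = -3391 + 3*√5/5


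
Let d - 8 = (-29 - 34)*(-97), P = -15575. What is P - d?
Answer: -21694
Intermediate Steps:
d = 6119 (d = 8 + (-29 - 34)*(-97) = 8 - 63*(-97) = 8 + 6111 = 6119)
P - d = -15575 - 1*6119 = -15575 - 6119 = -21694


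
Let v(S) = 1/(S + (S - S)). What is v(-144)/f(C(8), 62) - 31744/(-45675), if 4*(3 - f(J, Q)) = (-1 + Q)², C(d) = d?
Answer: 156986353/225878100 ≈ 0.69500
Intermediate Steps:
f(J, Q) = 3 - (-1 + Q)²/4
v(S) = 1/S (v(S) = 1/(S + 0) = 1/S)
v(-144)/f(C(8), 62) - 31744/(-45675) = 1/((-144)*(3 - (-1 + 62)²/4)) - 31744/(-45675) = -1/(144*(3 - ¼*61²)) - 31744*(-1/45675) = -1/(144*(3 - ¼*3721)) + 31744/45675 = -1/(144*(3 - 3721/4)) + 31744/45675 = -1/(144*(-3709/4)) + 31744/45675 = -1/144*(-4/3709) + 31744/45675 = 1/133524 + 31744/45675 = 156986353/225878100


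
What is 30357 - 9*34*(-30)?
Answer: 39537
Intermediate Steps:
30357 - 9*34*(-30) = 30357 - 306*(-30) = 30357 + 9180 = 39537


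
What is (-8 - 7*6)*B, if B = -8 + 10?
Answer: -100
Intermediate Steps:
B = 2
(-8 - 7*6)*B = (-8 - 7*6)*2 = (-8 - 42)*2 = -50*2 = -100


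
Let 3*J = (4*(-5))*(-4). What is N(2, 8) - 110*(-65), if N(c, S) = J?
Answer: 21530/3 ≈ 7176.7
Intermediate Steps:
J = 80/3 (J = ((4*(-5))*(-4))/3 = (-20*(-4))/3 = (1/3)*80 = 80/3 ≈ 26.667)
N(c, S) = 80/3
N(2, 8) - 110*(-65) = 80/3 - 110*(-65) = 80/3 + 7150 = 21530/3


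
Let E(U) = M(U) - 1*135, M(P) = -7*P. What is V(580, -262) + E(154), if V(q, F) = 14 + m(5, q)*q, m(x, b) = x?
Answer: 1701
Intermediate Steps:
E(U) = -135 - 7*U (E(U) = -7*U - 1*135 = -7*U - 135 = -135 - 7*U)
V(q, F) = 14 + 5*q
V(580, -262) + E(154) = (14 + 5*580) + (-135 - 7*154) = (14 + 2900) + (-135 - 1078) = 2914 - 1213 = 1701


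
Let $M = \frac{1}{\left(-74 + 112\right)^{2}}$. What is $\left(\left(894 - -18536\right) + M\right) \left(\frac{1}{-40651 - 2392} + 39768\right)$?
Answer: $\frac{48025986256323183}{62154092} \approx 7.7269 \cdot 10^{8}$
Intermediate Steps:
$M = \frac{1}{1444}$ ($M = \frac{1}{38^{2}} = \frac{1}{1444} \approx 0.00069252$)
$\left(\left(894 - -18536\right) + M\right) \left(\frac{1}{-40651 - 2392} + 39768\right) = \left(\left(894 - -18536\right) + \frac{1}{1444}\right) \left(\frac{1}{-40651 - 2392} + 39768\right) = \left(\left(894 + 18536\right) + \frac{1}{1444}\right) \left(\frac{1}{-43043} + 39768\right) = \left(19430 + \frac{1}{1444}\right) \left(- \frac{1}{43043} + 39768\right) = \frac{28056921}{1444} \cdot \frac{1711734023}{43043} = \frac{48025986256323183}{62154092}$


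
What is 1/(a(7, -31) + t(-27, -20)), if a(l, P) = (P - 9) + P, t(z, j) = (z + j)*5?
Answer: -1/306 ≈ -0.0032680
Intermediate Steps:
t(z, j) = 5*j + 5*z (t(z, j) = (j + z)*5 = 5*j + 5*z)
a(l, P) = -9 + 2*P (a(l, P) = (-9 + P) + P = -9 + 2*P)
1/(a(7, -31) + t(-27, -20)) = 1/((-9 + 2*(-31)) + (5*(-20) + 5*(-27))) = 1/((-9 - 62) + (-100 - 135)) = 1/(-71 - 235) = 1/(-306) = -1/306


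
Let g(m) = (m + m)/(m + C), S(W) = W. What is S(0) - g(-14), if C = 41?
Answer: 28/27 ≈ 1.0370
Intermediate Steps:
g(m) = 2*m/(41 + m) (g(m) = (m + m)/(m + 41) = (2*m)/(41 + m) = 2*m/(41 + m))
S(0) - g(-14) = 0 - 2*(-14)/(41 - 14) = 0 - 2*(-14)/27 = 0 - 1*(-28/27) = 0 + 28/27 = 28/27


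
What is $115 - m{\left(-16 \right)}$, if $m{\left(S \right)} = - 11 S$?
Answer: $-61$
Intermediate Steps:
$115 - m{\left(-16 \right)} = 115 - \left(-11\right) \left(-16\right) = 115 - 176 = -61$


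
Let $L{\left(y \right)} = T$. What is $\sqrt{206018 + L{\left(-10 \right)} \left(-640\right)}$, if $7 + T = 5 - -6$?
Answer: $\sqrt{203458} \approx 451.06$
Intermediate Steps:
$T = 4$ ($T = -7 + \left(5 - -6\right) = -7 + \left(5 + 6\right) = -7 + 11 = 4$)
$L{\left(y \right)} = 4$
$\sqrt{206018 + L{\left(-10 \right)} \left(-640\right)} = \sqrt{206018 + 4 \left(-640\right)} = \sqrt{206018 - 2560} = \sqrt{203458}$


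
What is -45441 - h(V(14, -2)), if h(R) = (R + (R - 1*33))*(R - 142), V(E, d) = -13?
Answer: -54586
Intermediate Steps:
h(R) = (-142 + R)*(-33 + 2*R) (h(R) = (R + (R - 33))*(-142 + R) = (R + (-33 + R))*(-142 + R) = (-33 + 2*R)*(-142 + R) = (-142 + R)*(-33 + 2*R))
-45441 - h(V(14, -2)) = -45441 - (4686 - 317*(-13) + 2*(-13)²) = -45441 - (4686 + 4121 + 2*169) = -45441 - (4686 + 4121 + 338) = -45441 - 1*9145 = -45441 - 9145 = -54586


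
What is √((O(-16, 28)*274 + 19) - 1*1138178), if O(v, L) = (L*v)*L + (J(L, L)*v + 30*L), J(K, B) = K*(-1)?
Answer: I*√4222303 ≈ 2054.8*I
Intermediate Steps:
J(K, B) = -K
O(v, L) = 30*L + v*L² - L*v (O(v, L) = (L*v)*L + ((-L)*v + 30*L) = v*L² + (-L*v + 30*L) = v*L² + (30*L - L*v) = 30*L + v*L² - L*v)
√((O(-16, 28)*274 + 19) - 1*1138178) = √(((28*(30 - 1*(-16) + 28*(-16)))*274 + 19) - 1*1138178) = √(((28*(30 + 16 - 448))*274 + 19) - 1138178) = √(((28*(-402))*274 + 19) - 1138178) = √((-11256*274 + 19) - 1138178) = √((-3084144 + 19) - 1138178) = √(-3084125 - 1138178) = √(-4222303) = I*√4222303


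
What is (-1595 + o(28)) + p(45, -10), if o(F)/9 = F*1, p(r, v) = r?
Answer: -1298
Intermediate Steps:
o(F) = 9*F (o(F) = 9*(F*1) = 9*F)
(-1595 + o(28)) + p(45, -10) = (-1595 + 9*28) + 45 = (-1595 + 252) + 45 = -1343 + 45 = -1298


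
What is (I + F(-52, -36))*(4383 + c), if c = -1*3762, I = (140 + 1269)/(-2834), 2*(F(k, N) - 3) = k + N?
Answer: -73031463/2834 ≈ -25770.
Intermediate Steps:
F(k, N) = 3 + N/2 + k/2 (F(k, N) = 3 + (k + N)/2 = 3 + (N + k)/2 = 3 + (N/2 + k/2) = 3 + N/2 + k/2)
I = -1409/2834 (I = 1409*(-1/2834) = -1409/2834 ≈ -0.49718)
c = -3762
(I + F(-52, -36))*(4383 + c) = (-1409/2834 + (3 + (½)*(-36) + (½)*(-52)))*(4383 - 3762) = (-1409/2834 + (3 - 18 - 26))*621 = (-1409/2834 - 41)*621 = -117603/2834*621 = -73031463/2834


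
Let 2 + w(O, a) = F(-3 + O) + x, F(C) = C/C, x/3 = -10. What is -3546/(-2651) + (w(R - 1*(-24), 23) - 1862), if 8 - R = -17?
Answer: -5014797/2651 ≈ -1891.7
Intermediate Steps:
x = -30 (x = 3*(-10) = -30)
R = 25 (R = 8 - 1*(-17) = 8 + 17 = 25)
F(C) = 1
w(O, a) = -31 (w(O, a) = -2 + (1 - 30) = -2 - 29 = -31)
-3546/(-2651) + (w(R - 1*(-24), 23) - 1862) = -3546/(-2651) + (-31 - 1862) = -3546*(-1/2651) - 1893 = 3546/2651 - 1893 = -5014797/2651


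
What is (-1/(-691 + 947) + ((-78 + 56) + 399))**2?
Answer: 9314373121/65536 ≈ 1.4213e+5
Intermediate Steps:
(-1/(-691 + 947) + ((-78 + 56) + 399))**2 = (-1/256 + (-22 + 399))**2 = (-1*1/256 + 377)**2 = (-1/256 + 377)**2 = (96511/256)**2 = 9314373121/65536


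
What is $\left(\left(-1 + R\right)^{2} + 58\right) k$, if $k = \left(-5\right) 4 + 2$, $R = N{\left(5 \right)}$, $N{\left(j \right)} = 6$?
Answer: $-1494$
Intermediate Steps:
$R = 6$
$k = -18$ ($k = -20 + 2 = -18$)
$\left(\left(-1 + R\right)^{2} + 58\right) k = \left(\left(-1 + 6\right)^{2} + 58\right) \left(-18\right) = \left(5^{2} + 58\right) \left(-18\right) = \left(25 + 58\right) \left(-18\right) = 83 \left(-18\right) = -1494$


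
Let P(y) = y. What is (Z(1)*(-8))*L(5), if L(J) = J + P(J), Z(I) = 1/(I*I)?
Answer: -80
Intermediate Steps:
Z(I) = I⁻²
L(J) = 2*J (L(J) = J + J = 2*J)
(Z(1)*(-8))*L(5) = (-8/1²)*(2*5) = (1*(-8))*10 = -8*10 = -80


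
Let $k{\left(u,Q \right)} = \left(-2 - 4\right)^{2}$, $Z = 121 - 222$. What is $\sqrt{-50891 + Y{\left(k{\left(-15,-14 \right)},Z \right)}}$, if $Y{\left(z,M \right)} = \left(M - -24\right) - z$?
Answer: $2 i \sqrt{12751} \approx 225.84 i$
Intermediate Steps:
$Z = -101$
$k{\left(u,Q \right)} = 36$ ($k{\left(u,Q \right)} = \left(-6\right)^{2} = 36$)
$Y{\left(z,M \right)} = 24 + M - z$ ($Y{\left(z,M \right)} = \left(M + 24\right) - z = \left(24 + M\right) - z = 24 + M - z$)
$\sqrt{-50891 + Y{\left(k{\left(-15,-14 \right)},Z \right)}} = \sqrt{-50891 - 113} = \sqrt{-51004} = 2 i \sqrt{12751}$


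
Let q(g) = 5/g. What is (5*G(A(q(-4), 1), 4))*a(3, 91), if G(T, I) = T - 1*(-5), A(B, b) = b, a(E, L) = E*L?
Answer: 8190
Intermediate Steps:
G(T, I) = 5 + T (G(T, I) = T + 5 = 5 + T)
(5*G(A(q(-4), 1), 4))*a(3, 91) = (5*(5 + 1))*(3*91) = (5*6)*273 = 30*273 = 8190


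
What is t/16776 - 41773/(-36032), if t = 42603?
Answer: 93160631/25186368 ≈ 3.6989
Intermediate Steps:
t/16776 - 41773/(-36032) = 42603/16776 - 41773/(-36032) = 42603*(1/16776) - 41773*(-1/36032) = 14201/5592 + 41773/36032 = 93160631/25186368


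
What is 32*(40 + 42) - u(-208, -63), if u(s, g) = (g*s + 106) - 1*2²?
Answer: -10582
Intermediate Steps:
u(s, g) = 102 + g*s (u(s, g) = (106 + g*s) - 1*4 = (106 + g*s) - 4 = 102 + g*s)
32*(40 + 42) - u(-208, -63) = 32*(40 + 42) - (102 - 63*(-208)) = 32*82 - (102 + 13104) = 2624 - 1*13206 = 2624 - 13206 = -10582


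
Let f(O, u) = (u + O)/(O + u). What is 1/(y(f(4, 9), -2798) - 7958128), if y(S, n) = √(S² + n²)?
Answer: -7958128/63331793435579 - √7828805/63331793435579 ≈ -1.2570e-7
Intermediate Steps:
f(O, u) = 1 (f(O, u) = (O + u)/(O + u) = 1)
1/(y(f(4, 9), -2798) - 7958128) = 1/(√(1² + (-2798)²) - 7958128) = 1/(√(1 + 7828804) - 7958128) = 1/(√7828805 - 7958128) = 1/(-7958128 + √7828805)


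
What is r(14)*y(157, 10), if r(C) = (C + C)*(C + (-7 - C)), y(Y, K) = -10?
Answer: 1960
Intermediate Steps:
r(C) = -14*C (r(C) = (2*C)*(-7) = -14*C)
r(14)*y(157, 10) = -14*14*(-10) = -196*(-10) = 1960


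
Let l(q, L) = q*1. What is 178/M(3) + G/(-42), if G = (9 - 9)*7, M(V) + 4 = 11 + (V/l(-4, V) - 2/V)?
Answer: 2136/67 ≈ 31.881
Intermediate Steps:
l(q, L) = q
M(V) = 7 - 2/V - V/4 (M(V) = -4 + (11 + (V/(-4) - 2/V)) = -4 + (11 + (V*(-¼) - 2/V)) = -4 + (11 + (-V/4 - 2/V)) = -4 + (11 + (-2/V - V/4)) = -4 + (11 - 2/V - V/4) = 7 - 2/V - V/4)
G = 0 (G = 0*7 = 0)
178/M(3) + G/(-42) = 178/(7 - 2/3 - ¼*3) + 0/(-42) = 178/(7 - 2*⅓ - ¾) + 0*(-1/42) = 178/(7 - ⅔ - ¾) + 0 = 178/(67/12) + 0 = 178*(12/67) + 0 = 2136/67 + 0 = 2136/67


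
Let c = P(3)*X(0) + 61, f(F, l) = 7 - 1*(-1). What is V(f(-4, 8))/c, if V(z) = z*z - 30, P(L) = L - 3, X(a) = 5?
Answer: 34/61 ≈ 0.55738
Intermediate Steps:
f(F, l) = 8 (f(F, l) = 7 + 1 = 8)
P(L) = -3 + L
V(z) = -30 + z² (V(z) = z² - 30 = -30 + z²)
c = 61 (c = (-3 + 3)*5 + 61 = 0*5 + 61 = 0 + 61 = 61)
V(f(-4, 8))/c = (-30 + 8²)/61 = (-30 + 64)*(1/61) = 34*(1/61) = 34/61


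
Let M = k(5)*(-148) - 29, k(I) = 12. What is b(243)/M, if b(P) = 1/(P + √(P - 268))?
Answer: -243/106628570 + I/21325714 ≈ -2.2789e-6 + 4.6892e-8*I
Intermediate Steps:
M = -1805 (M = 12*(-148) - 29 = -1776 - 29 = -1805)
b(P) = 1/(P + √(-268 + P))
b(243)/M = 1/((243 + √(-268 + 243))*(-1805)) = -1/1805/(243 + √(-25)) = -1/1805/(243 + 5*I) = ((243 - 5*I)/59074)*(-1/1805) = -(243 - 5*I)/106628570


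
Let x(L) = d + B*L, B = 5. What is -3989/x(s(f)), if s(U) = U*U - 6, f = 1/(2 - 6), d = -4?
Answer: 63824/539 ≈ 118.41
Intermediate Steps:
f = -¼ (f = 1/(-4) = -¼ ≈ -0.25000)
s(U) = -6 + U² (s(U) = U² - 6 = -6 + U²)
x(L) = -4 + 5*L
-3989/x(s(f)) = -3989/(-4 + 5*(-6 + (-¼)²)) = -3989/(-4 + 5*(-6 + 1/16)) = -3989/(-4 + 5*(-95/16)) = -3989/(-4 - 475/16) = -3989/(-539/16) = -3989*(-16/539) = 63824/539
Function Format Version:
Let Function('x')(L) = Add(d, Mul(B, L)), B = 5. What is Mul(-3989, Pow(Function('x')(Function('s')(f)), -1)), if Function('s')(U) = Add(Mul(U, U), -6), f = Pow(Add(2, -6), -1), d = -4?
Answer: Rational(63824, 539) ≈ 118.41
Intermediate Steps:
f = Rational(-1, 4) (f = Pow(-4, -1) = Rational(-1, 4) ≈ -0.25000)
Function('s')(U) = Add(-6, Pow(U, 2)) (Function('s')(U) = Add(Pow(U, 2), -6) = Add(-6, Pow(U, 2)))
Function('x')(L) = Add(-4, Mul(5, L))
Mul(-3989, Pow(Function('x')(Function('s')(f)), -1)) = Mul(-3989, Pow(Add(-4, Mul(5, Add(-6, Pow(Rational(-1, 4), 2)))), -1)) = Mul(-3989, Pow(Add(-4, Mul(5, Add(-6, Rational(1, 16)))), -1)) = Mul(-3989, Pow(Add(-4, Mul(5, Rational(-95, 16))), -1)) = Mul(-3989, Pow(Add(-4, Rational(-475, 16)), -1)) = Mul(-3989, Pow(Rational(-539, 16), -1)) = Mul(-3989, Rational(-16, 539)) = Rational(63824, 539)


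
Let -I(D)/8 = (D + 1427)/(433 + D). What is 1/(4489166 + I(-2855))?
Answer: 173/776624902 ≈ 2.2276e-7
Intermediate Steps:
I(D) = -8*(1427 + D)/(433 + D) (I(D) = -8*(D + 1427)/(433 + D) = -8*(1427 + D)/(433 + D))
1/(4489166 + I(-2855)) = 1/(4489166 + 8*(-1427 - 1*(-2855))/(433 - 2855)) = 1/(4489166 + 8*(-1427 + 2855)/(-2422)) = 1/(4489166 + 8*(-1/2422)*1428) = 1/(4489166 - 816/173) = 1/(776624902/173) = 173/776624902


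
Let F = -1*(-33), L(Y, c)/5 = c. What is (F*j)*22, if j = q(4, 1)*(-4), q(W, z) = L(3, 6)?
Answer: -87120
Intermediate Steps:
L(Y, c) = 5*c
q(W, z) = 30 (q(W, z) = 5*6 = 30)
F = 33
j = -120 (j = 30*(-4) = -120)
(F*j)*22 = (33*(-120))*22 = -3960*22 = -87120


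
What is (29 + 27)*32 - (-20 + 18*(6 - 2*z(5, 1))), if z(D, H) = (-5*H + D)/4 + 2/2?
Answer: 1740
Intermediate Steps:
z(D, H) = 1 - 5*H/4 + D/4 (z(D, H) = (D - 5*H)*(1/4) + 2*(1/2) = (-5*H/4 + D/4) + 1 = 1 - 5*H/4 + D/4)
(29 + 27)*32 - (-20 + 18*(6 - 2*z(5, 1))) = (29 + 27)*32 - (-20 + 18*(6 - 2*(1 - 5/4*1 + (1/4)*5))) = 56*32 - (-20 + 18*(6 - 2*(1 - 5/4 + 5/4))) = 1792 - (-20 + 18*(6 - 2*1)) = 1792 - (-20 + 18*(6 - 2)) = 1792 - (-20 + 18*4) = 1792 - (-20 + 72) = 1792 - 1*52 = 1792 - 52 = 1740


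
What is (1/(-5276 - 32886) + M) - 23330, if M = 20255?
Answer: -117348151/38162 ≈ -3075.0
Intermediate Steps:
(1/(-5276 - 32886) + M) - 23330 = (1/(-5276 - 32886) + 20255) - 23330 = (1/(-38162) + 20255) - 23330 = (-1/38162 + 20255) - 23330 = 772971309/38162 - 23330 = -117348151/38162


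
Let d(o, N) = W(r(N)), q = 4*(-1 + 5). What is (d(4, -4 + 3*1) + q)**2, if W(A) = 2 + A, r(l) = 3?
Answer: 441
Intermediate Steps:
q = 16 (q = 4*4 = 16)
d(o, N) = 5 (d(o, N) = 2 + 3 = 5)
(d(4, -4 + 3*1) + q)**2 = (5 + 16)**2 = 21**2 = 441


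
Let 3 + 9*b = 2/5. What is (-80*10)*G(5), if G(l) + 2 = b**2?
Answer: 124192/81 ≈ 1533.2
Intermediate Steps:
b = -13/45 (b = -1/3 + (2/5)/9 = -1/3 + (2*(1/5))/9 = -1/3 + (1/9)*(2/5) = -1/3 + 2/45 = -13/45 ≈ -0.28889)
G(l) = -3881/2025 (G(l) = -2 + (-13/45)**2 = -2 + 169/2025 = -3881/2025)
(-80*10)*G(5) = -80*10*(-3881/2025) = -800*(-3881/2025) = 124192/81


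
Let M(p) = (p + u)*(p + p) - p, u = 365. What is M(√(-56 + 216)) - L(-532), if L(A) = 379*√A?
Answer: 320 + 2916*√10 - 758*I*√133 ≈ 9541.2 - 8741.7*I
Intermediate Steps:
M(p) = -p + 2*p*(365 + p) (M(p) = (p + 365)*(p + p) - p = (365 + p)*(2*p) - p = 2*p*(365 + p) - p = -p + 2*p*(365 + p))
M(√(-56 + 216)) - L(-532) = √(-56 + 216)*(729 + 2*√(-56 + 216)) - 379*√(-532) = √160*(729 + 2*√160) - 379*2*I*√133 = (4*√10)*(729 + 2*(4*√10)) - 758*I*√133 = (4*√10)*(729 + 8*√10) - 758*I*√133 = 4*√10*(729 + 8*√10) - 758*I*√133 = -758*I*√133 + 4*√10*(729 + 8*√10)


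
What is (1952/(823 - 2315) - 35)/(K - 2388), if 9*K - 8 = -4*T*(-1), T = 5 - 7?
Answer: 13543/890724 ≈ 0.015204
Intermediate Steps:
T = -2
K = 0 (K = 8/9 + (-4*(-2)*(-1))/9 = 8/9 + (8*(-1))/9 = 8/9 + (⅑)*(-8) = 8/9 - 8/9 = 0)
(1952/(823 - 2315) - 35)/(K - 2388) = (1952/(823 - 2315) - 35)/(0 - 2388) = (1952/(-1492) - 35)/(-2388) = (1952*(-1/1492) - 35)*(-1/2388) = (-488/373 - 35)*(-1/2388) = -13543/373*(-1/2388) = 13543/890724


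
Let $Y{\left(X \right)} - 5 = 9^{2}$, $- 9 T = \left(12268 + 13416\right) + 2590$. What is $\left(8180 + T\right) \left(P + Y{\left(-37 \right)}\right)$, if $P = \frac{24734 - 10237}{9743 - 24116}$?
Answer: $\frac{55393812026}{129357} \approx 4.2822 \cdot 10^{5}$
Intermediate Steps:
$P = - \frac{14497}{14373}$ ($P = \frac{14497}{-14373} = 14497 \left(- \frac{1}{14373}\right) = - \frac{14497}{14373} \approx -1.0086$)
$T = - \frac{28274}{9}$ ($T = - \frac{\left(12268 + 13416\right) + 2590}{9} = - \frac{25684 + 2590}{9} = \left(- \frac{1}{9}\right) 28274 = - \frac{28274}{9} \approx -3141.6$)
$Y{\left(X \right)} = 86$ ($Y{\left(X \right)} = 5 + 9^{2} = 5 + 81 = 86$)
$\left(8180 + T\right) \left(P + Y{\left(-37 \right)}\right) = \left(8180 - \frac{28274}{9}\right) \left(- \frac{14497}{14373} + 86\right) = \frac{45346}{9} \cdot \frac{1221581}{14373} = \frac{55393812026}{129357}$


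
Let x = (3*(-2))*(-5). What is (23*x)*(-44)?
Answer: -30360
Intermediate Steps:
x = 30 (x = -6*(-5) = 30)
(23*x)*(-44) = (23*30)*(-44) = 690*(-44) = -30360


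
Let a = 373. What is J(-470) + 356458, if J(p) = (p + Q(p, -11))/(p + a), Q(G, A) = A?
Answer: 34576907/97 ≈ 3.5646e+5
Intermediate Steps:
J(p) = (-11 + p)/(373 + p) (J(p) = (p - 11)/(p + 373) = (-11 + p)/(373 + p))
J(-470) + 356458 = (-11 - 470)/(373 - 470) + 356458 = -481/(-97) + 356458 = -1/97*(-481) + 356458 = 481/97 + 356458 = 34576907/97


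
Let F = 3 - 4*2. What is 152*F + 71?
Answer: -689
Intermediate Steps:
F = -5 (F = 3 - 8 = -5)
152*F + 71 = 152*(-5) + 71 = -760 + 71 = -689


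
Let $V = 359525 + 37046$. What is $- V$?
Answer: $-396571$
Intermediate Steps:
$V = 396571$
$- V = \left(-1\right) 396571 = -396571$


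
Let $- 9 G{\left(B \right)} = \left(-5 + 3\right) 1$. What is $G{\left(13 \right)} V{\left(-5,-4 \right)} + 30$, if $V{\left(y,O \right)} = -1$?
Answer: $\frac{268}{9} \approx 29.778$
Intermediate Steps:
$G{\left(B \right)} = \frac{2}{9}$ ($G{\left(B \right)} = - \frac{\left(-5 + 3\right) 1}{9} = - \frac{\left(-2\right) 1}{9} = \left(- \frac{1}{9}\right) \left(-2\right) = \frac{2}{9}$)
$G{\left(13 \right)} V{\left(-5,-4 \right)} + 30 = \frac{2}{9} \left(-1\right) + 30 = - \frac{2}{9} + 30 = \frac{268}{9}$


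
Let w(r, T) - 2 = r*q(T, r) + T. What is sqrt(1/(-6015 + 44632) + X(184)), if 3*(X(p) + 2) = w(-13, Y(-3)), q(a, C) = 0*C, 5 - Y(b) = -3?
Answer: sqrt(33829149)/5037 ≈ 1.1547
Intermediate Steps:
Y(b) = 8 (Y(b) = 5 - 1*(-3) = 5 + 3 = 8)
q(a, C) = 0
w(r, T) = 2 + T (w(r, T) = 2 + (r*0 + T) = 2 + (0 + T) = 2 + T)
X(p) = 4/3 (X(p) = -2 + (2 + 8)/3 = -2 + (1/3)*10 = -2 + 10/3 = 4/3)
sqrt(1/(-6015 + 44632) + X(184)) = sqrt(1/(-6015 + 44632) + 4/3) = sqrt(1/38617 + 4/3) = sqrt(154471/115851) = sqrt(33829149)/5037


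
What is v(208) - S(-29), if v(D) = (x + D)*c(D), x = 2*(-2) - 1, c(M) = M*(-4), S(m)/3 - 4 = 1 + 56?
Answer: -169079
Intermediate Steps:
S(m) = 183 (S(m) = 12 + 3*(1 + 56) = 12 + 3*57 = 12 + 171 = 183)
c(M) = -4*M
x = -5 (x = -4 - 1 = -5)
v(D) = -4*D*(-5 + D) (v(D) = (-5 + D)*(-4*D) = -4*D*(-5 + D))
v(208) - S(-29) = 4*208*(5 - 1*208) - 1*183 = 4*208*(5 - 208) - 183 = 4*208*(-203) - 183 = -168896 - 183 = -169079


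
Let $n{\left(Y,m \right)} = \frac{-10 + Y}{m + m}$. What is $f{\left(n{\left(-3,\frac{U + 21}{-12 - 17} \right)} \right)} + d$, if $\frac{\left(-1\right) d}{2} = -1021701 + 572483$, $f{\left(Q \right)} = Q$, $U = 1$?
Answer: $\frac{39531561}{44} \approx 8.9845 \cdot 10^{5}$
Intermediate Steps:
$n{\left(Y,m \right)} = \frac{-10 + Y}{2 m}$
$d = 898436$ ($d = - 2 \left(-1021701 + 572483\right) = \left(-2\right) \left(-449218\right) = 898436$)
$f{\left(n{\left(-3,\frac{U + 21}{-12 - 17} \right)} \right)} + d = \frac{-10 - 3}{2 \frac{1 + 21}{-12 - 17}} + 898436 = \frac{1}{2} \frac{1}{22 \frac{1}{-29}} \left(-13\right) + 898436 = \frac{1}{2} \frac{1}{22 \left(- \frac{1}{29}\right)} \left(-13\right) + 898436 = \frac{1}{2} \frac{1}{- \frac{22}{29}} \left(-13\right) + 898436 = \frac{1}{2} \left(- \frac{29}{22}\right) \left(-13\right) + 898436 = \frac{377}{44} + 898436 = \frac{39531561}{44}$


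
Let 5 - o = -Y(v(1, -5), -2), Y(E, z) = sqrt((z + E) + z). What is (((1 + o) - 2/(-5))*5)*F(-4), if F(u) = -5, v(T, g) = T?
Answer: -160 - 25*I*sqrt(3) ≈ -160.0 - 43.301*I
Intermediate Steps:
Y(E, z) = sqrt(E + 2*z) (Y(E, z) = sqrt((E + z) + z) = sqrt(E + 2*z))
o = 5 + I*sqrt(3) (o = 5 - (-1)*sqrt(1 + 2*(-2)) = 5 - (-1)*sqrt(1 - 4) = 5 - (-1)*sqrt(-3) = 5 - (-1)*I*sqrt(3) = 5 + I*sqrt(3) ≈ 5.0 + 1.732*I)
(((1 + o) - 2/(-5))*5)*F(-4) = (((1 + (5 + I*sqrt(3))) - 2/(-5))*5)*(-5) = (((6 + I*sqrt(3)) - 2*(-1/5))*5)*(-5) = (((6 + I*sqrt(3)) + 2/5)*5)*(-5) = ((32/5 + I*sqrt(3))*5)*(-5) = (32 + 5*I*sqrt(3))*(-5) = -160 - 25*I*sqrt(3)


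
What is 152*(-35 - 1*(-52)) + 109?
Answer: 2693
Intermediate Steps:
152*(-35 - 1*(-52)) + 109 = 152*(-35 + 52) + 109 = 152*17 + 109 = 2584 + 109 = 2693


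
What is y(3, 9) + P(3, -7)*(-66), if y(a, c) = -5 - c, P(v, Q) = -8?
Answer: 514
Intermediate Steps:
y(3, 9) + P(3, -7)*(-66) = (-5 - 1*9) - 8*(-66) = (-5 - 9) + 528 = -14 + 528 = 514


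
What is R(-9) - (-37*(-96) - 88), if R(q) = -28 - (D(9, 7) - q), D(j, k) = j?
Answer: -3510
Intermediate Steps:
R(q) = -37 + q (R(q) = -28 - (9 - q) = -28 + (-9 + q) = -37 + q)
R(-9) - (-37*(-96) - 88) = (-37 - 9) - (-37*(-96) - 88) = -46 - (3552 - 88) = -46 - 1*3464 = -46 - 3464 = -3510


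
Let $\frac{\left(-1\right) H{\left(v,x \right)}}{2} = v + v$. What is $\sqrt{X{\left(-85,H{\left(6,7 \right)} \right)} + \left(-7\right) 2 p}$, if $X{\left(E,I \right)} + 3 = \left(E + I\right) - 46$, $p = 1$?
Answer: $2 i \sqrt{43} \approx 13.115 i$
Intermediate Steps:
$H{\left(v,x \right)} = - 4 v$ ($H{\left(v,x \right)} = - 2 \left(v + v\right) = - 2 \cdot 2 v = - 4 v$)
$X{\left(E,I \right)} = -49 + E + I$ ($X{\left(E,I \right)} = -3 - \left(46 - E - I\right) = -3 + \left(-46 + E + I\right) = -49 + E + I$)
$\sqrt{X{\left(-85,H{\left(6,7 \right)} \right)} + \left(-7\right) 2 p} = \sqrt{\left(-49 - 85 - 24\right) + \left(-7\right) 2 \cdot 1} = \sqrt{\left(-49 - 85 - 24\right) - 14} = \sqrt{-158 - 14} = \sqrt{-172} = 2 i \sqrt{43}$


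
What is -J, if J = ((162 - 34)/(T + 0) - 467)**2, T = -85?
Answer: -1585871329/7225 ≈ -2.1950e+5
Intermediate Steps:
J = 1585871329/7225 (J = ((162 - 34)/(-85 + 0) - 467)**2 = (128/(-85) - 467)**2 = (128*(-1/85) - 467)**2 = (-128/85 - 467)**2 = (-39823/85)**2 = 1585871329/7225 ≈ 2.1950e+5)
-J = -1*1585871329/7225 = -1585871329/7225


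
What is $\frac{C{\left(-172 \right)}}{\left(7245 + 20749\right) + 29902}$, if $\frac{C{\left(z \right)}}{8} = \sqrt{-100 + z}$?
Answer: $\frac{4 i \sqrt{17}}{7237} \approx 0.0022789 i$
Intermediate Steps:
$C{\left(z \right)} = 8 \sqrt{-100 + z}$
$\frac{C{\left(-172 \right)}}{\left(7245 + 20749\right) + 29902} = \frac{8 \sqrt{-100 - 172}}{\left(7245 + 20749\right) + 29902} = \frac{8 \sqrt{-272}}{27994 + 29902} = \frac{8 \cdot 4 i \sqrt{17}}{57896} = 32 i \sqrt{17} \cdot \frac{1}{57896} = \frac{4 i \sqrt{17}}{7237}$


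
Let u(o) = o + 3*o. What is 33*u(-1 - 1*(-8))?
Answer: 924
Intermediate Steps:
u(o) = 4*o
33*u(-1 - 1*(-8)) = 33*(4*(-1 - 1*(-8))) = 33*(4*(-1 + 8)) = 33*(4*7) = 33*28 = 924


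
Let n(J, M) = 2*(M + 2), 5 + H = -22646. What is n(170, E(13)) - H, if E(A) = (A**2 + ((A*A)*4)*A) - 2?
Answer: 40565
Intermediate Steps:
H = -22651 (H = -5 - 22646 = -22651)
E(A) = -2 + A**2 + 4*A**3 (E(A) = (A**2 + (A**2*4)*A) - 2 = (A**2 + (4*A**2)*A) - 2 = (A**2 + 4*A**3) - 2 = -2 + A**2 + 4*A**3)
n(J, M) = 4 + 2*M (n(J, M) = 2*(2 + M) = 4 + 2*M)
n(170, E(13)) - H = (4 + 2*(-2 + 13**2 + 4*13**3)) - 1*(-22651) = (4 + 2*(-2 + 169 + 4*2197)) + 22651 = (4 + 2*(-2 + 169 + 8788)) + 22651 = (4 + 2*8955) + 22651 = (4 + 17910) + 22651 = 17914 + 22651 = 40565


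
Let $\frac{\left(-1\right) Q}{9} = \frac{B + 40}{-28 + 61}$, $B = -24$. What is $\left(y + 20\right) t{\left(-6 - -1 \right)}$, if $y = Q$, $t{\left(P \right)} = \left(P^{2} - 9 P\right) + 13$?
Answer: $\frac{14276}{11} \approx 1297.8$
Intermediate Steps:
$t{\left(P \right)} = 13 + P^{2} - 9 P$
$Q = - \frac{48}{11}$ ($Q = - 9 \frac{-24 + 40}{-28 + 61} = - 9 \cdot \frac{16}{33} = - 9 \cdot 16 \cdot \frac{1}{33} = \left(-9\right) \frac{16}{33} = - \frac{48}{11} \approx -4.3636$)
$y = - \frac{48}{11} \approx -4.3636$
$\left(y + 20\right) t{\left(-6 - -1 \right)} = \left(- \frac{48}{11} + 20\right) \left(13 + \left(-6 - -1\right)^{2} - 9 \left(-6 - -1\right)\right) = \frac{172 \left(13 + \left(-6 + 1\right)^{2} - 9 \left(-6 + 1\right)\right)}{11} = \frac{172 \left(13 + \left(-5\right)^{2} - -45\right)}{11} = \frac{172 \left(13 + 25 + 45\right)}{11} = \frac{172}{11} \cdot 83 = \frac{14276}{11}$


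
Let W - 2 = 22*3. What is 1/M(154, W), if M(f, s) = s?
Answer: 1/68 ≈ 0.014706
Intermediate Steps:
W = 68 (W = 2 + 22*3 = 2 + 66 = 68)
1/M(154, W) = 1/68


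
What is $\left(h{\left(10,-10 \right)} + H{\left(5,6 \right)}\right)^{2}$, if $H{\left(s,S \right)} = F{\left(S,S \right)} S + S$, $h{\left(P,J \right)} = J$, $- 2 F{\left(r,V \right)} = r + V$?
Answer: $1600$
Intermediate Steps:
$F{\left(r,V \right)} = - \frac{V}{2} - \frac{r}{2}$ ($F{\left(r,V \right)} = - \frac{r + V}{2} = - \frac{V + r}{2} = - \frac{V}{2} - \frac{r}{2}$)
$H{\left(s,S \right)} = S - S^{2}$ ($H{\left(s,S \right)} = \left(- \frac{S}{2} - \frac{S}{2}\right) S + S = - S S + S = - S^{2} + S = S - S^{2}$)
$\left(h{\left(10,-10 \right)} + H{\left(5,6 \right)}\right)^{2} = \left(-10 + 6 \left(1 - 6\right)\right)^{2} = \left(-10 + 6 \left(-5\right)\right)^{2} = \left(-10 - 30\right)^{2} = \left(-40\right)^{2} = 1600$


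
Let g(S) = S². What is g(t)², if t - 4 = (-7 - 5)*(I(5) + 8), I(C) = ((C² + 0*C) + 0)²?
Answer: 3322192532279296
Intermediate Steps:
I(C) = C⁴ (I(C) = ((C² + 0) + 0)² = (C² + 0)² = (C²)² = C⁴)
t = -7592 (t = 4 + (-7 - 5)*(5⁴ + 8) = 4 - 12*(625 + 8) = 4 - 12*633 = 4 - 7596 = -7592)
g(t)² = ((-7592)²)² = 57638464² = 3322192532279296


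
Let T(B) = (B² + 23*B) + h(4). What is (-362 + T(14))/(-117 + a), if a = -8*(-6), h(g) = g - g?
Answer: -52/23 ≈ -2.2609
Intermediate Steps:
h(g) = 0
T(B) = B² + 23*B (T(B) = (B² + 23*B) + 0 = B² + 23*B)
a = 48
(-362 + T(14))/(-117 + a) = (-362 + 14*(23 + 14))/(-117 + 48) = (-362 + 14*37)/(-69) = (-362 + 518)*(-1/69) = 156*(-1/69) = -52/23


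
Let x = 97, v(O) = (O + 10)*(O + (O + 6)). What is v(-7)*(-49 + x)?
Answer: -1152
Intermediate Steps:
v(O) = (6 + 2*O)*(10 + O) (v(O) = (10 + O)*(O + (6 + O)) = (10 + O)*(6 + 2*O) = (6 + 2*O)*(10 + O))
v(-7)*(-49 + x) = (60 + 2*(-7)² + 26*(-7))*(-49 + 97) = (60 + 2*49 - 182)*48 = (60 + 98 - 182)*48 = -24*48 = -1152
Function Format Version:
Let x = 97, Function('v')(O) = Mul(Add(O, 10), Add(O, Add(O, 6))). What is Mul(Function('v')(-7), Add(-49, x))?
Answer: -1152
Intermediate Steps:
Function('v')(O) = Mul(Add(6, Mul(2, O)), Add(10, O)) (Function('v')(O) = Mul(Add(10, O), Add(O, Add(6, O))) = Mul(Add(10, O), Add(6, Mul(2, O))) = Mul(Add(6, Mul(2, O)), Add(10, O)))
Mul(Function('v')(-7), Add(-49, x)) = Mul(Add(60, Mul(2, Pow(-7, 2)), Mul(26, -7)), Add(-49, 97)) = Mul(Add(60, Mul(2, 49), -182), 48) = Mul(Add(60, 98, -182), 48) = Mul(-24, 48) = -1152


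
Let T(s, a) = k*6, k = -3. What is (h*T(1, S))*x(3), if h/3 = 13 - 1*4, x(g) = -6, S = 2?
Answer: 2916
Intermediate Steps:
T(s, a) = -18 (T(s, a) = -3*6 = -18)
h = 27 (h = 3*(13 - 1*4) = 3*(13 - 4) = 3*9 = 27)
(h*T(1, S))*x(3) = (27*(-18))*(-6) = -486*(-6) = 2916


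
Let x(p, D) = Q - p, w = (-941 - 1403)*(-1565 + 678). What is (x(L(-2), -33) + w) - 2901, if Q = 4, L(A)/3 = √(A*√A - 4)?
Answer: 2076231 - 3*√(-4 - 2*I*√2) ≈ 2.0762e+6 + 6.3281*I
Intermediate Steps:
L(A) = 3*√(-4 + A^(3/2)) (L(A) = 3*√(A*√A - 4) = 3*√(A^(3/2) - 4) = 3*√(-4 + A^(3/2)))
w = 2079128 (w = -2344*(-887) = 2079128)
x(p, D) = 4 - p
(x(L(-2), -33) + w) - 2901 = ((4 - 3*√(-4 + (-2)^(3/2))) + 2079128) - 2901 = ((4 - 3*√(-4 - 2*I*√2)) + 2079128) - 2901 = (2079132 - 3*√(-4 - 2*I*√2)) - 2901 = 2076231 - 3*√(-4 - 2*I*√2)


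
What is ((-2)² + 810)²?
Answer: 662596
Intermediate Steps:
((-2)² + 810)² = (4 + 810)² = 814² = 662596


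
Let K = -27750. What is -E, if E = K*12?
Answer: 333000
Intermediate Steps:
E = -333000 (E = -27750*12 = -333000)
-E = -1*(-333000) = 333000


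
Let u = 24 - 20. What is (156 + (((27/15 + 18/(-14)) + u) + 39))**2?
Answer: 48762289/1225 ≈ 39806.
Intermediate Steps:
u = 4
(156 + (((27/15 + 18/(-14)) + u) + 39))**2 = (156 + (((27/15 + 18/(-14)) + 4) + 39))**2 = (156 + (((27*(1/15) + 18*(-1/14)) + 4) + 39))**2 = (156 + (((9/5 - 9/7) + 4) + 39))**2 = (156 + ((18/35 + 4) + 39))**2 = (156 + (158/35 + 39))**2 = (156 + 1523/35)**2 = (6983/35)**2 = 48762289/1225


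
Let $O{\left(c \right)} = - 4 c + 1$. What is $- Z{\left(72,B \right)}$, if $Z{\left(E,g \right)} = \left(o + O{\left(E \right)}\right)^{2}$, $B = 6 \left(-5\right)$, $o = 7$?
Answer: $-78400$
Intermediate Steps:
$O{\left(c \right)} = 1 - 4 c$
$B = -30$
$Z{\left(E,g \right)} = \left(8 - 4 E\right)^{2}$ ($Z{\left(E,g \right)} = \left(7 - \left(-1 + 4 E\right)\right)^{2} = \left(8 - 4 E\right)^{2}$)
$- Z{\left(72,B \right)} = - 16 \left(-2 + 72\right)^{2} = - 16 \cdot 70^{2} = - 16 \cdot 4900 = \left(-1\right) 78400 = -78400$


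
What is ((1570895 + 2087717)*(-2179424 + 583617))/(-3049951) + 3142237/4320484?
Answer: 3603555758895637749/1882466356612 ≈ 1.9143e+6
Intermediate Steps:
((1570895 + 2087717)*(-2179424 + 583617))/(-3049951) + 3142237/4320484 = (3658612*(-1595807))*(-1/3049951) + 3142237*(1/4320484) = -5838438639884*(-1/3049951) + 448891/617212 = 5838438639884/3049951 + 448891/617212 = 3603555758895637749/1882466356612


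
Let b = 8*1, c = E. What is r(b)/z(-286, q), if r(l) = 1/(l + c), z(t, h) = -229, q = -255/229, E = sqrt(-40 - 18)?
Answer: I/(229*(sqrt(58) - 8*I)) ≈ -0.00028635 + 0.0002726*I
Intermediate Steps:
E = I*sqrt(58) (E = sqrt(-58) = I*sqrt(58) ≈ 7.6158*I)
q = -255/229 (q = -255*1/229 = -255/229 ≈ -1.1135)
c = I*sqrt(58) ≈ 7.6158*I
b = 8
r(l) = 1/(l + I*sqrt(58))
r(b)/z(-286, q) = 1/((8 + I*sqrt(58))*(-229)) = -1/229/(8 + I*sqrt(58)) = -1/(229*(8 + I*sqrt(58)))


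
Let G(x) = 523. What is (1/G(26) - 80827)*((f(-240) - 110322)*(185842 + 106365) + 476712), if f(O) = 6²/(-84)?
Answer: 9539029351389871800/3661 ≈ 2.6056e+15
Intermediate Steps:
f(O) = -3/7 (f(O) = 36*(-1/84) = -3/7)
(1/G(26) - 80827)*((f(-240) - 110322)*(185842 + 106365) + 476712) = (1/523 - 80827)*((-3/7 - 110322)*(185842 + 106365) + 476712) = (1/523 - 80827)*(-772257/7*292207 + 476712) = -42272520*(-225658901199/7 + 476712)/523 = -42272520/523*(-225655564215/7) = 9539029351389871800/3661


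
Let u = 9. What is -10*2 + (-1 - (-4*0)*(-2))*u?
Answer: -29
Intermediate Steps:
-10*2 + (-1 - (-4*0)*(-2))*u = -10*2 + (-1 - (-4*0)*(-2))*9 = -20 + (-1 - 0*(-2))*9 = -20 + (-1 - 1*0)*9 = -20 + (-1 + 0)*9 = -20 - 1*9 = -20 - 9 = -29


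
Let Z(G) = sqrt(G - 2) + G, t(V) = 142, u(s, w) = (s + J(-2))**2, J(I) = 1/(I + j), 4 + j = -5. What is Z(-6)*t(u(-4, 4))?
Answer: -852 + 284*I*sqrt(2) ≈ -852.0 + 401.64*I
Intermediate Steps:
j = -9 (j = -4 - 5 = -9)
J(I) = 1/(-9 + I) (J(I) = 1/(I - 9) = 1/(-9 + I))
u(s, w) = (-1/11 + s)**2 (u(s, w) = (s + 1/(-9 - 2))**2 = (s + 1/(-11))**2 = (s - 1/11)**2 = (-1/11 + s)**2)
Z(G) = G + sqrt(-2 + G) (Z(G) = sqrt(-2 + G) + G = G + sqrt(-2 + G))
Z(-6)*t(u(-4, 4)) = (-6 + sqrt(-2 - 6))*142 = (-6 + sqrt(-8))*142 = (-6 + 2*I*sqrt(2))*142 = -852 + 284*I*sqrt(2)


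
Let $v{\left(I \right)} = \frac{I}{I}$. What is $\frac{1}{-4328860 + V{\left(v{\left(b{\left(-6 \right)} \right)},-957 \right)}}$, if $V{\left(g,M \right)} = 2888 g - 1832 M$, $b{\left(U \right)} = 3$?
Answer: $- \frac{1}{2572748} \approx -3.8869 \cdot 10^{-7}$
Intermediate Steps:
$v{\left(I \right)} = 1$
$V{\left(g,M \right)} = - 1832 M + 2888 g$
$\frac{1}{-4328860 + V{\left(v{\left(b{\left(-6 \right)} \right)},-957 \right)}} = \frac{1}{-4328860 + \left(\left(-1832\right) \left(-957\right) + 2888 \cdot 1\right)} = \frac{1}{-4328860 + \left(1753224 + 2888\right)} = \frac{1}{-4328860 + 1756112} = \frac{1}{-2572748} = - \frac{1}{2572748}$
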